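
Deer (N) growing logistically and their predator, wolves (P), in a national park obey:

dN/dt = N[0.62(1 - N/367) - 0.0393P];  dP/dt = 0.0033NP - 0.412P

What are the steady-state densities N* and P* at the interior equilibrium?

From dP/dt = 0 with P > 0: 0.0033N* = 0.412, so N* = 125.
Substitute into dN/dt = 0: 0.62(1 - 125/367) = 0.0393P*.
The bracket is 0.66, giving P* = 0.409/0.0393 = 10.4.

N* ≈ 125, P* ≈ 10.4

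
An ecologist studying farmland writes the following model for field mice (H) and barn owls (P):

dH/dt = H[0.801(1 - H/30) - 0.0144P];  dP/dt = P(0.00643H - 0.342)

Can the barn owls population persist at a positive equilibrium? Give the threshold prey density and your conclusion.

The predator equation gives dP/dt > 0 only when H > 0.342/0.00643 = 53.2.
Without the predator, H → K = 30. Since 30 < 53.2, the predator cannot invade.

Threshold H = 53.2; K < 53.2, so no, the predator goes extinct.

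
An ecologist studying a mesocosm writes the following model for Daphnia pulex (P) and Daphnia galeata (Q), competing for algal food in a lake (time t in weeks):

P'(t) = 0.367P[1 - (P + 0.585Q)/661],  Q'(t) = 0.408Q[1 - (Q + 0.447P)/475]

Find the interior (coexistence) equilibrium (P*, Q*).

Setting both brackets to zero gives the nullclines P + 0.585Q = 661 and 0.447P + Q = 475.
Substituting Q = 475 - 0.447P into the first: P(1 - 0.585·0.447) = 661 - 0.585·475.
So P* = 383/0.739 = 519, and then Q* = 475 - 0.447·519 = 243.

P* ≈ 519, Q* ≈ 243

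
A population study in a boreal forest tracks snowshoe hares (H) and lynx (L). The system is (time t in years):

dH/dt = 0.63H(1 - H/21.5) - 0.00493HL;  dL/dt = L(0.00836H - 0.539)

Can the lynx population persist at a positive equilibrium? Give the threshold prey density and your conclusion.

The predator equation gives dL/dt > 0 only when H > 0.539/0.00836 = 64.5.
Without the predator, H → K = 21.5. Since 21.5 < 64.5, the predator cannot invade.

Threshold H = 64.5; K < 64.5, so no, the predator goes extinct.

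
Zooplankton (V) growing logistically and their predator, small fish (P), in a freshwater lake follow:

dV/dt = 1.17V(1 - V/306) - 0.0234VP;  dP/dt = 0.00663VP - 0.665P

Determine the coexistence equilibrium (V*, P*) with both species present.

V* ≈ 100, P* ≈ 33.6

From dP/dt = 0 with P > 0: 0.00663V* = 0.665, so V* = 100.
Substitute into dV/dt = 0: 1.17(1 - 100/306) = 0.0234P*.
The bracket is 0.672, giving P* = 0.786/0.0234 = 33.6.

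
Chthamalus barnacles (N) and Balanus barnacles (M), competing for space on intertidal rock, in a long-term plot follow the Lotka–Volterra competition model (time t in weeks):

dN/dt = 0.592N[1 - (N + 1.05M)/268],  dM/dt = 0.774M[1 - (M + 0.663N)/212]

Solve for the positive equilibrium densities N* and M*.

N* ≈ 149, M* ≈ 113

Setting both brackets to zero gives the nullclines N + 1.05M = 268 and 0.663N + M = 212.
Substituting M = 212 - 0.663N into the first: N(1 - 1.05·0.663) = 268 - 1.05·212.
So N* = 45.4/0.304 = 149, and then M* = 212 - 0.663·149 = 113.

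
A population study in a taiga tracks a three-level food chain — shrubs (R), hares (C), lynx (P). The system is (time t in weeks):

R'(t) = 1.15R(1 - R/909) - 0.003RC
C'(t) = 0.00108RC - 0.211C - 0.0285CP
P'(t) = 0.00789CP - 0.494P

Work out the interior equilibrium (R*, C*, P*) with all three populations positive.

From dP/dt = 0: 0.00789C* = 0.494, so C* = 62.6.
From dR/dt = 0: 1.15(1 - R*/909) = 0.003·62.6, giving R* = 909·(1 - 0.163) = 761.
From dC/dt = 0: 0.00108·761 - 0.211 = 0.0285P*, so P* = 0.61/0.0285 = 21.4.

R* ≈ 761, C* ≈ 62.6, P* ≈ 21.4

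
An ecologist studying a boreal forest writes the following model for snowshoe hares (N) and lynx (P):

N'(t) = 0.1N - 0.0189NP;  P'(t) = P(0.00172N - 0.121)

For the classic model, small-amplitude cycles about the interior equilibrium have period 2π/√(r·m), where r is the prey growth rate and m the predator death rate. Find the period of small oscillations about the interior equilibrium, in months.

Here r = 0.1 and m = 0.121, so r·m = 0.0121.
ω = √0.0121 = 0.11 per month, hence T = 2π/ω ≈ 57.1 months.

T ≈ 57.1 months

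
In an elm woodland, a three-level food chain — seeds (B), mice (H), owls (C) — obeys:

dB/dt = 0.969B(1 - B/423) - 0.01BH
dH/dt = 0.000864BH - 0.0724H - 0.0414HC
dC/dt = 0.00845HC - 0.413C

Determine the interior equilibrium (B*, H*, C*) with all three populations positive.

From dC/dt = 0: 0.00845H* = 0.413, so H* = 48.9.
From dB/dt = 0: 0.969(1 - B*/423) = 0.01·48.9, giving B* = 423·(1 - 0.504) = 210.
From dH/dt = 0: 0.000864·210 - 0.0724 = 0.0414C*, so C* = 0.109/0.0414 = 2.63.

B* ≈ 210, H* ≈ 48.9, C* ≈ 2.63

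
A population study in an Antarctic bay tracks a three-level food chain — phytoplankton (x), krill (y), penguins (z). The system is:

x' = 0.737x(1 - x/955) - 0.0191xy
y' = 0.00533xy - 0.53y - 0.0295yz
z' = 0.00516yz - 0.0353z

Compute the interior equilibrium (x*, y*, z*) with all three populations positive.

x* ≈ 786, y* ≈ 6.84, z* ≈ 124

From dz/dt = 0: 0.00516y* = 0.0353, so y* = 6.84.
From dx/dt = 0: 0.737(1 - x*/955) = 0.0191·6.84, giving x* = 955·(1 - 0.177) = 786.
From dy/dt = 0: 0.00533·786 - 0.53 = 0.0295z*, so z* = 3.66/0.0295 = 124.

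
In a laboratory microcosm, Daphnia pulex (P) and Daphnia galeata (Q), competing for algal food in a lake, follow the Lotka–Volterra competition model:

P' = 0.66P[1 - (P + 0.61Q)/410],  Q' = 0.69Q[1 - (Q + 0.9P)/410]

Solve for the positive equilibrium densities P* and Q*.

Setting both brackets to zero gives the nullclines P + 0.61Q = 410 and 0.9P + Q = 410.
Substituting Q = 410 - 0.9P into the first: P(1 - 0.61·0.9) = 410 - 0.61·410.
So P* = 160/0.451 = 355, and then Q* = 410 - 0.9·355 = 90.9.

P* ≈ 355, Q* ≈ 90.9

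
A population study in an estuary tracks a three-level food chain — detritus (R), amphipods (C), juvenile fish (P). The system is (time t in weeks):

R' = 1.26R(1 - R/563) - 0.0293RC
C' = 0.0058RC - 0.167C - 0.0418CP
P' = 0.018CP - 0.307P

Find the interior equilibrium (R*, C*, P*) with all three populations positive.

From dP/dt = 0: 0.018C* = 0.307, so C* = 17.1.
From dR/dt = 0: 1.26(1 - R*/563) = 0.0293·17.1, giving R* = 563·(1 - 0.397) = 340.
From dC/dt = 0: 0.0058·340 - 0.167 = 0.0418P*, so P* = 1.8/0.0418 = 43.1.

R* ≈ 340, C* ≈ 17.1, P* ≈ 43.1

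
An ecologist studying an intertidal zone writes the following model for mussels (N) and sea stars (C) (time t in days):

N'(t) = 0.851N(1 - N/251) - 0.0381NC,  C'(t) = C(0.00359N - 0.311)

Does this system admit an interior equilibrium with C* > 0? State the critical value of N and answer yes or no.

Threshold N = 86.6; K > 86.6, so yes, the predator persists.

The predator equation gives dC/dt > 0 only when N > 0.311/0.00359 = 86.6.
Without the predator, N → K = 251. Since 251 > 86.6, the predator can invade and persist.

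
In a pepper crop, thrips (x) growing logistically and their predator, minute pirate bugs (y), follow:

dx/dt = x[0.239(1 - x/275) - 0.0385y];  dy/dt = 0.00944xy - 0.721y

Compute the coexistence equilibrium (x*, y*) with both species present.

From dy/dt = 0 with y > 0: 0.00944x* = 0.721, so x* = 76.4.
Substitute into dx/dt = 0: 0.239(1 - 76.4/275) = 0.0385y*.
The bracket is 0.722, giving y* = 0.173/0.0385 = 4.48.

x* ≈ 76.4, y* ≈ 4.48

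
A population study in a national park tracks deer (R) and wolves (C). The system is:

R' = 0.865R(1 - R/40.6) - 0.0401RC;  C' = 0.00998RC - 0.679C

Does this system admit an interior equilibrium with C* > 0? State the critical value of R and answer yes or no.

The predator equation gives dC/dt > 0 only when R > 0.679/0.00998 = 68.
Without the predator, R → K = 40.6. Since 40.6 < 68, the predator cannot invade.

Threshold R = 68; K < 68, so no, the predator goes extinct.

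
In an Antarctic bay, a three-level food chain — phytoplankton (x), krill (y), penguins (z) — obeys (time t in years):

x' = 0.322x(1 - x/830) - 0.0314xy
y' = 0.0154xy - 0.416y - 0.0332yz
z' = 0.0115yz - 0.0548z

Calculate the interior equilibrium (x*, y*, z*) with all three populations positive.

x* ≈ 444, y* ≈ 4.77, z* ≈ 194

From dz/dt = 0: 0.0115y* = 0.0548, so y* = 4.77.
From dx/dt = 0: 0.322(1 - x*/830) = 0.0314·4.77, giving x* = 830·(1 - 0.465) = 444.
From dy/dt = 0: 0.0154·444 - 0.416 = 0.0332z*, so z* = 6.43/0.0332 = 194.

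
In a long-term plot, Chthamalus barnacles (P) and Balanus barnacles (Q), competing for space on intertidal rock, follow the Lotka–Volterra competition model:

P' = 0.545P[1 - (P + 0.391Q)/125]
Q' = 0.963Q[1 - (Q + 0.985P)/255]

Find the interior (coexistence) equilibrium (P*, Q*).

Setting both brackets to zero gives the nullclines P + 0.391Q = 125 and 0.985P + Q = 255.
Substituting Q = 255 - 0.985P into the first: P(1 - 0.391·0.985) = 125 - 0.391·255.
So P* = 25.3/0.615 = 41.1, and then Q* = 255 - 0.985·41.1 = 214.

P* ≈ 41.1, Q* ≈ 214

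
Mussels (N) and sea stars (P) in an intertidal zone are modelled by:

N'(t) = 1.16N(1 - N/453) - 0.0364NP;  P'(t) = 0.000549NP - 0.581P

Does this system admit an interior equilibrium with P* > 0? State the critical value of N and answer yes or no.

Threshold N = 1060; K < 1060, so no, the predator goes extinct.

The predator equation gives dP/dt > 0 only when N > 0.581/0.000549 = 1060.
Without the predator, N → K = 453. Since 453 < 1060, the predator cannot invade.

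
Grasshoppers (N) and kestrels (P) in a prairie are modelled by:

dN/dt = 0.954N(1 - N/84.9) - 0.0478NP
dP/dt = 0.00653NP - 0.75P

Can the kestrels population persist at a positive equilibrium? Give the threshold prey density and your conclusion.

Threshold N = 115; K < 115, so no, the predator goes extinct.

The predator equation gives dP/dt > 0 only when N > 0.75/0.00653 = 115.
Without the predator, N → K = 84.9. Since 84.9 < 115, the predator cannot invade.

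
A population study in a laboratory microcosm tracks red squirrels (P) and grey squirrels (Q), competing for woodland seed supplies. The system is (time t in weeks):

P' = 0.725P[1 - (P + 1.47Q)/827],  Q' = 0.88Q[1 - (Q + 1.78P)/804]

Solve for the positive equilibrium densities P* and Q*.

P* ≈ 220, Q* ≈ 413

Setting both brackets to zero gives the nullclines P + 1.47Q = 827 and 1.78P + Q = 804.
Substituting Q = 804 - 1.78P into the first: P(1 - 1.47·1.78) = 827 - 1.47·804.
So P* = -355/-1.62 = 220, and then Q* = 804 - 1.78·220 = 413.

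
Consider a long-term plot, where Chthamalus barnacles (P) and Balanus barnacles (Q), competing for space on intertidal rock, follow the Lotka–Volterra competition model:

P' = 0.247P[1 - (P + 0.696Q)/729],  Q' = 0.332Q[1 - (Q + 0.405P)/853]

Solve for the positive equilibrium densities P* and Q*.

P* ≈ 188, Q* ≈ 777

Setting both brackets to zero gives the nullclines P + 0.696Q = 729 and 0.405P + Q = 853.
Substituting Q = 853 - 0.405P into the first: P(1 - 0.696·0.405) = 729 - 0.696·853.
So P* = 135/0.718 = 188, and then Q* = 853 - 0.405·188 = 777.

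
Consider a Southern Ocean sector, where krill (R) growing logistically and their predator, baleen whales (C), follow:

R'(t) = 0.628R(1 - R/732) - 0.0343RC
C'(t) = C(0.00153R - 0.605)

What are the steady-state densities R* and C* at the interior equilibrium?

R* ≈ 395, C* ≈ 8.42

From dC/dt = 0 with C > 0: 0.00153R* = 0.605, so R* = 395.
Substitute into dR/dt = 0: 0.628(1 - 395/732) = 0.0343C*.
The bracket is 0.46, giving C* = 0.289/0.0343 = 8.42.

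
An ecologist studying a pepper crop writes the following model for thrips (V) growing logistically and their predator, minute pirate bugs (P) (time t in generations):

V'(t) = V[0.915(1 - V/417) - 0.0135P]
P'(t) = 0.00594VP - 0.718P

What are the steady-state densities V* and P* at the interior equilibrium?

V* ≈ 121, P* ≈ 48.1

From dP/dt = 0 with P > 0: 0.00594V* = 0.718, so V* = 121.
Substitute into dV/dt = 0: 0.915(1 - 121/417) = 0.0135P*.
The bracket is 0.71, giving P* = 0.65/0.0135 = 48.1.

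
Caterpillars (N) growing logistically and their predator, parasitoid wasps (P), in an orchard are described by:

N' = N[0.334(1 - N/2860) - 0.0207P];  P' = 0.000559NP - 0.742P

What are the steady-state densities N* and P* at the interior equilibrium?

From dP/dt = 0 with P > 0: 0.000559N* = 0.742, so N* = 1330.
Substitute into dN/dt = 0: 0.334(1 - 1330/2860) = 0.0207P*.
The bracket is 0.536, giving P* = 0.179/0.0207 = 8.65.

N* ≈ 1330, P* ≈ 8.65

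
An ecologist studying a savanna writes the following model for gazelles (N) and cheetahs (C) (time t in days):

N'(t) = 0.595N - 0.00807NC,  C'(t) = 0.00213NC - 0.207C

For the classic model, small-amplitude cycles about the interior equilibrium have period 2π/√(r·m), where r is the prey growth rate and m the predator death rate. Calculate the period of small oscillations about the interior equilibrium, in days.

T ≈ 17.9 days

Here r = 0.595 and m = 0.207, so r·m = 0.123.
ω = √0.123 = 0.351 per day, hence T = 2π/ω ≈ 17.9 days.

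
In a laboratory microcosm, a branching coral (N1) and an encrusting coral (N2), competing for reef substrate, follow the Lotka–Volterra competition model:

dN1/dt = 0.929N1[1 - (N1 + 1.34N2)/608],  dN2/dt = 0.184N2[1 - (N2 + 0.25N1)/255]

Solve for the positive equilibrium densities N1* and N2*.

Setting both brackets to zero gives the nullclines N1 + 1.34N2 = 608 and 0.25N1 + N2 = 255.
Substituting N2 = 255 - 0.25N1 into the first: N1(1 - 1.34·0.25) = 608 - 1.34·255.
So N1* = 266/0.665 = 400, and then N2* = 255 - 0.25·400 = 155.

N1* ≈ 400, N2* ≈ 155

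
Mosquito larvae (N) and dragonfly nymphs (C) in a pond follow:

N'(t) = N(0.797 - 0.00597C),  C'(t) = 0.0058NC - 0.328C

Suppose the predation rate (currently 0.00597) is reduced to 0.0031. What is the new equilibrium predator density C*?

C* ≈ 257

At the interior fixed point, setting dN/dt = 0 with N > 0 fixes C* = (prey growth rate)/(NC coefficient) — independent of the other coefficients.
With the change, C* = 0.797/0.0031 = 257; it rises from 134.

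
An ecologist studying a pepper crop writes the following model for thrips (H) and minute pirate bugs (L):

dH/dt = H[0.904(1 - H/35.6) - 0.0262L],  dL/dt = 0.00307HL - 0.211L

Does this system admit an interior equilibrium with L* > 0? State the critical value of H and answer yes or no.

Threshold H = 68.7; K < 68.7, so no, the predator goes extinct.

The predator equation gives dL/dt > 0 only when H > 0.211/0.00307 = 68.7.
Without the predator, H → K = 35.6. Since 35.6 < 68.7, the predator cannot invade.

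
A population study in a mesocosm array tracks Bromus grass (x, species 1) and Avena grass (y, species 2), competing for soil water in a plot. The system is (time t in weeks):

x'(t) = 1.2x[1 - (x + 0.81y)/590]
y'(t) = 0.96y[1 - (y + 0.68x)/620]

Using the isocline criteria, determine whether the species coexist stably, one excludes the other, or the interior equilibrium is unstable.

stable coexistence

Compare the nullcline intercepts: K1/α12 = 590/0.81 = 728 > K2 = 620; K2/α21 = 620/0.68 = 912 > K1 = 590.
Since both inequalities hold, each species can invade when rare, so the interior equilibrium is stable.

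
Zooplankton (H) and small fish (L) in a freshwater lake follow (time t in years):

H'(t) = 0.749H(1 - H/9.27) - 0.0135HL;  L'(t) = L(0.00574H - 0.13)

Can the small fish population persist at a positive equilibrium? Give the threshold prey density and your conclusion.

The predator equation gives dL/dt > 0 only when H > 0.13/0.00574 = 22.6.
Without the predator, H → K = 9.27. Since 9.27 < 22.6, the predator cannot invade.

Threshold H = 22.6; K < 22.6, so no, the predator goes extinct.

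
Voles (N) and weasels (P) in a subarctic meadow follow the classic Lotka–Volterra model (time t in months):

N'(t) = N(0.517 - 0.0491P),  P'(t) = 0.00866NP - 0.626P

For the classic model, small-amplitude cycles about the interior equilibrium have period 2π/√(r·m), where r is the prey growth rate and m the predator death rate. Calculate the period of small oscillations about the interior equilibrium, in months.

T ≈ 11 months

Here r = 0.517 and m = 0.626, so r·m = 0.324.
ω = √0.324 = 0.569 per month, hence T = 2π/ω ≈ 11 months.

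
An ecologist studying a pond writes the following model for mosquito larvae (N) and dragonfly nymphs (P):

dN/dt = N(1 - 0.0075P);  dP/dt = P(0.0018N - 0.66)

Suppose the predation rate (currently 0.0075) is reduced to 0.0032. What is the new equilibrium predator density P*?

P* ≈ 312

At the interior fixed point, setting dN/dt = 0 with N > 0 fixes P* = (prey growth rate)/(NP coefficient) — independent of the other coefficients.
With the change, P* = 1/0.0032 = 312; it rises from 133.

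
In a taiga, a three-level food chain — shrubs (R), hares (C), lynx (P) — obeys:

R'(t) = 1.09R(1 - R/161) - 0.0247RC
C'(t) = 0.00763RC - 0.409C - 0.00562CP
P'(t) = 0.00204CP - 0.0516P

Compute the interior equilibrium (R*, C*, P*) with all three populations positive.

From dP/dt = 0: 0.00204C* = 0.0516, so C* = 25.3.
From dR/dt = 0: 1.09(1 - R*/161) = 0.0247·25.3, giving R* = 161·(1 - 0.573) = 68.7.
From dC/dt = 0: 0.00763·68.7 - 0.409 = 0.00562P*, so P* = 0.115/0.00562 = 20.5.

R* ≈ 68.7, C* ≈ 25.3, P* ≈ 20.5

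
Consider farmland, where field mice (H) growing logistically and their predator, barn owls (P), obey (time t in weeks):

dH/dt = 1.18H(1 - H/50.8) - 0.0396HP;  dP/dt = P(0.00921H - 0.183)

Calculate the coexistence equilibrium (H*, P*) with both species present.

H* ≈ 19.9, P* ≈ 18.1

From dP/dt = 0 with P > 0: 0.00921H* = 0.183, so H* = 19.9.
Substitute into dH/dt = 0: 1.18(1 - 19.9/50.8) = 0.0396P*.
The bracket is 0.609, giving P* = 0.718/0.0396 = 18.1.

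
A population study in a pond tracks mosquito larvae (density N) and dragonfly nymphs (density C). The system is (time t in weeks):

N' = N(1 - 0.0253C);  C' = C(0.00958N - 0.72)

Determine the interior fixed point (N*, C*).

Set dC/dt = 0 with C > 0: 0.00958N - 0.72 = 0, so N* = 0.72/0.00958 = 75.2.
Set dN/dt = 0 with N > 0: 1 - 0.0253C = 0, so C* = 1/0.0253 = 39.5.

N* ≈ 75.2, C* ≈ 39.5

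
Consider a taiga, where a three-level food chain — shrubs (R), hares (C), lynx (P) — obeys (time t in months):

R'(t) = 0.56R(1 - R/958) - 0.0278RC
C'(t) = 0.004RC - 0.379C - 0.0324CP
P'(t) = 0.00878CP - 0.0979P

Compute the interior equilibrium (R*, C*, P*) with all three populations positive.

From dP/dt = 0: 0.00878C* = 0.0979, so C* = 11.2.
From dR/dt = 0: 0.56(1 - R*/958) = 0.0278·11.2, giving R* = 958·(1 - 0.554) = 428.
From dC/dt = 0: 0.004·428 - 0.379 = 0.0324P*, so P* = 1.33/0.0324 = 41.1.

R* ≈ 428, C* ≈ 11.2, P* ≈ 41.1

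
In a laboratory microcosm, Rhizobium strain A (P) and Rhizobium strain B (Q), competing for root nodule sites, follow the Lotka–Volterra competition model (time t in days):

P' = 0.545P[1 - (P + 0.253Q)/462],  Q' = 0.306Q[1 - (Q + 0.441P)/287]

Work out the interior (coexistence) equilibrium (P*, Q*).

P* ≈ 438, Q* ≈ 93.7

Setting both brackets to zero gives the nullclines P + 0.253Q = 462 and 0.441P + Q = 287.
Substituting Q = 287 - 0.441P into the first: P(1 - 0.253·0.441) = 462 - 0.253·287.
So P* = 389/0.888 = 438, and then Q* = 287 - 0.441·438 = 93.7.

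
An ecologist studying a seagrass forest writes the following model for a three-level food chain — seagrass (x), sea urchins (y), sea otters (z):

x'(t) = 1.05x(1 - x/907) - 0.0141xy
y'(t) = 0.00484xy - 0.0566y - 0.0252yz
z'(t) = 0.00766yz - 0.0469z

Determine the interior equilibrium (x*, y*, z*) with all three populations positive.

x* ≈ 832, y* ≈ 6.12, z* ≈ 158

From dz/dt = 0: 0.00766y* = 0.0469, so y* = 6.12.
From dx/dt = 0: 1.05(1 - x*/907) = 0.0141·6.12, giving x* = 907·(1 - 0.0822) = 832.
From dy/dt = 0: 0.00484·832 - 0.0566 = 0.0252z*, so z* = 3.97/0.0252 = 158.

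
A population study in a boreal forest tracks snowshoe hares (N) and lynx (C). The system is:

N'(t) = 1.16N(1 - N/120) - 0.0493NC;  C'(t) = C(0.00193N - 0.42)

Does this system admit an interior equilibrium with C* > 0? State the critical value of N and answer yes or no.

The predator equation gives dC/dt > 0 only when N > 0.42/0.00193 = 218.
Without the predator, N → K = 120. Since 120 < 218, the predator cannot invade.

Threshold N = 218; K < 218, so no, the predator goes extinct.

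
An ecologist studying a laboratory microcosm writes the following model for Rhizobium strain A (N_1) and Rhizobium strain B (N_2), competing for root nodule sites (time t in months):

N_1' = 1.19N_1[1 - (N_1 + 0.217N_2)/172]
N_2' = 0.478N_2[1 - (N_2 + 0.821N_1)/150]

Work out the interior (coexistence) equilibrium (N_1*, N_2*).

Setting both brackets to zero gives the nullclines N_1 + 0.217N_2 = 172 and 0.821N_1 + N_2 = 150.
Substituting N_2 = 150 - 0.821N_1 into the first: N_1(1 - 0.217·0.821) = 172 - 0.217·150.
So N_1* = 139/0.822 = 170, and then N_2* = 150 - 0.821·170 = 10.7.

N_1* ≈ 170, N_2* ≈ 10.7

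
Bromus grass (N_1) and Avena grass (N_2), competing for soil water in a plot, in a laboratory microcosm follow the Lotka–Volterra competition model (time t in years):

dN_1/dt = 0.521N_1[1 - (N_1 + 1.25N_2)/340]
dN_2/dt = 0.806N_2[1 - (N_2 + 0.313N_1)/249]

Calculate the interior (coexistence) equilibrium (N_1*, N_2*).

Setting both brackets to zero gives the nullclines N_1 + 1.25N_2 = 340 and 0.313N_1 + N_2 = 249.
Substituting N_2 = 249 - 0.313N_1 into the first: N_1(1 - 1.25·0.313) = 340 - 1.25·249.
So N_1* = 28.8/0.609 = 47.2, and then N_2* = 249 - 0.313·47.2 = 234.

N_1* ≈ 47.2, N_2* ≈ 234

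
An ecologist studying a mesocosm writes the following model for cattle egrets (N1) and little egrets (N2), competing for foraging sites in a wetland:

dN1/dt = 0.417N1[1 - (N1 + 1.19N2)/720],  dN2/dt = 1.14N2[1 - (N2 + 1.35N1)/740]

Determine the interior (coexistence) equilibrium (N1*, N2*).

Setting both brackets to zero gives the nullclines N1 + 1.19N2 = 720 and 1.35N1 + N2 = 740.
Substituting N2 = 740 - 1.35N1 into the first: N1(1 - 1.19·1.35) = 720 - 1.19·740.
So N1* = -161/-0.607 = 265, and then N2* = 740 - 1.35·265 = 383.

N1* ≈ 265, N2* ≈ 383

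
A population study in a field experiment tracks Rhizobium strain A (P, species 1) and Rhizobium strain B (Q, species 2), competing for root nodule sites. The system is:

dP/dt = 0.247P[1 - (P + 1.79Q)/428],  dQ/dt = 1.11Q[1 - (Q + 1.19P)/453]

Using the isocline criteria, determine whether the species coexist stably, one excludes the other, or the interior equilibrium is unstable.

unstable coexistence (outcome depends on initial conditions)

Compare the nullcline intercepts: K1/α12 = 428/1.79 = 239 < K2 = 453; K2/α21 = 453/1.19 = 381 < K1 = 428.
Since both are reversed, neither can invade when rare; the interior point is a saddle.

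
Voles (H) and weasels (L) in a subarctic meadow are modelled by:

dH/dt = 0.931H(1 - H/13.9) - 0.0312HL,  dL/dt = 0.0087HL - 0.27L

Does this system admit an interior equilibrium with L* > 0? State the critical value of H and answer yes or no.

The predator equation gives dL/dt > 0 only when H > 0.27/0.0087 = 31.
Without the predator, H → K = 13.9. Since 13.9 < 31, the predator cannot invade.

Threshold H = 31; K < 31, so no, the predator goes extinct.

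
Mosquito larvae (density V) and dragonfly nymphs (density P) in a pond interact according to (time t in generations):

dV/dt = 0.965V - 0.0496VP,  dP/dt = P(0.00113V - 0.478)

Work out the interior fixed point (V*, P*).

Set dP/dt = 0 with P > 0: 0.00113V - 0.478 = 0, so V* = 0.478/0.00113 = 423.
Set dV/dt = 0 with V > 0: 0.965 - 0.0496P = 0, so P* = 0.965/0.0496 = 19.5.

V* ≈ 423, P* ≈ 19.5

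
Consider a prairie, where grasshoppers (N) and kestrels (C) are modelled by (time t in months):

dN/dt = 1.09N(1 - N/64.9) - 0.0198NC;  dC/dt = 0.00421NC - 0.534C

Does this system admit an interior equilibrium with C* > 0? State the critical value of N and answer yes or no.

Threshold N = 127; K < 127, so no, the predator goes extinct.

The predator equation gives dC/dt > 0 only when N > 0.534/0.00421 = 127.
Without the predator, N → K = 64.9. Since 64.9 < 127, the predator cannot invade.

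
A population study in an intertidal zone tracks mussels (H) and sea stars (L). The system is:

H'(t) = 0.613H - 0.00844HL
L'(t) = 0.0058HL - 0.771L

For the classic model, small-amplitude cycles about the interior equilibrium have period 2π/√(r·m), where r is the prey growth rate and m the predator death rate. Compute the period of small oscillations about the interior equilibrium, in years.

T ≈ 9.14 years

Here r = 0.613 and m = 0.771, so r·m = 0.473.
ω = √0.473 = 0.687 per year, hence T = 2π/ω ≈ 9.14 years.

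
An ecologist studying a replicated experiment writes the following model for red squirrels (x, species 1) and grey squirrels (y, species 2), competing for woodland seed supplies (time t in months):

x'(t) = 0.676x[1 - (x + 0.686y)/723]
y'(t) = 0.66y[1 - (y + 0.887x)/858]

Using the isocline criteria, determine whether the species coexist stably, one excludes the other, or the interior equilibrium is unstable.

Compare the nullcline intercepts: K1/α12 = 723/0.686 = 1050 > K2 = 858; K2/α21 = 858/0.887 = 967 > K1 = 723.
Since both inequalities hold, each species can invade when rare, so the interior equilibrium is stable.

stable coexistence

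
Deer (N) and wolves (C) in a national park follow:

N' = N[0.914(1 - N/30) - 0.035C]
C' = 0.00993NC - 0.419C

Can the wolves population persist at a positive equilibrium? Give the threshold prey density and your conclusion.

Threshold N = 42.2; K < 42.2, so no, the predator goes extinct.

The predator equation gives dC/dt > 0 only when N > 0.419/0.00993 = 42.2.
Without the predator, N → K = 30. Since 30 < 42.2, the predator cannot invade.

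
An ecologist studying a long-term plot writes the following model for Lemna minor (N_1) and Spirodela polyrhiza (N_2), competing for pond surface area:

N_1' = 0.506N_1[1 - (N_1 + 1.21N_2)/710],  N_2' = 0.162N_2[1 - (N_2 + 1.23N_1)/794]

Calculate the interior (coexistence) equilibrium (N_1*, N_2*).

N_1* ≈ 513, N_2* ≈ 162

Setting both brackets to zero gives the nullclines N_1 + 1.21N_2 = 710 and 1.23N_1 + N_2 = 794.
Substituting N_2 = 794 - 1.23N_1 into the first: N_1(1 - 1.21·1.23) = 710 - 1.21·794.
So N_1* = -251/-0.488 = 513, and then N_2* = 794 - 1.23·513 = 162.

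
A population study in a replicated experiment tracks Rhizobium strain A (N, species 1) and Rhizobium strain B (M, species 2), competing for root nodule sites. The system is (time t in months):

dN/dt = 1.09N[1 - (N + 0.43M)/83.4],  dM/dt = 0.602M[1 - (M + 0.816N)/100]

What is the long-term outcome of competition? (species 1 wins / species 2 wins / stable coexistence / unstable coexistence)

Compare the nullcline intercepts: K1/α12 = 83.4/0.43 = 194 > K2 = 100; K2/α21 = 100/0.816 = 123 > K1 = 83.4.
Since both inequalities hold, each species can invade when rare, so the interior equilibrium is stable.

stable coexistence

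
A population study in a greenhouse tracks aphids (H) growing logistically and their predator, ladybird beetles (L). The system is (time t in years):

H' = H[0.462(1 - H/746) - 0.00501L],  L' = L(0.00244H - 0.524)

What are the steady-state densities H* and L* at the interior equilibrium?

From dL/dt = 0 with L > 0: 0.00244H* = 0.524, so H* = 215.
Substitute into dH/dt = 0: 0.462(1 - 215/746) = 0.00501L*.
The bracket is 0.712, giving L* = 0.329/0.00501 = 65.7.

H* ≈ 215, L* ≈ 65.7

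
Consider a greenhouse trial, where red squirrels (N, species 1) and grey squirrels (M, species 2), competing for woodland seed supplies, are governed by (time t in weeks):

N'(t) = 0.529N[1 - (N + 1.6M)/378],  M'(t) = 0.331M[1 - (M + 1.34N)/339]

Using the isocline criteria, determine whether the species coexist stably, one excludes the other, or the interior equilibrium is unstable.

Compare the nullcline intercepts: K1/α12 = 378/1.6 = 236 < K2 = 339; K2/α21 = 339/1.34 = 253 < K1 = 378.
Since both are reversed, neither can invade when rare; the interior point is a saddle.

unstable coexistence (outcome depends on initial conditions)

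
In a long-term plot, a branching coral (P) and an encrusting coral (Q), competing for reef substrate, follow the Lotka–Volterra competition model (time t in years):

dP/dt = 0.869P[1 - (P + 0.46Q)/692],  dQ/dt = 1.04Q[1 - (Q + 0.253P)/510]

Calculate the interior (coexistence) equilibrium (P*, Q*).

Setting both brackets to zero gives the nullclines P + 0.46Q = 692 and 0.253P + Q = 510.
Substituting Q = 510 - 0.253P into the first: P(1 - 0.46·0.253) = 692 - 0.46·510.
So P* = 457/0.884 = 518, and then Q* = 510 - 0.253·518 = 379.

P* ≈ 518, Q* ≈ 379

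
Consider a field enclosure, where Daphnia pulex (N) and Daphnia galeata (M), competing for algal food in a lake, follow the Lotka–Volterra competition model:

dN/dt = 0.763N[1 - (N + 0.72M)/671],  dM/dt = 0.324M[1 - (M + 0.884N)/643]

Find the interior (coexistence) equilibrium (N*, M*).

N* ≈ 572, M* ≈ 137

Setting both brackets to zero gives the nullclines N + 0.72M = 671 and 0.884N + M = 643.
Substituting M = 643 - 0.884N into the first: N(1 - 0.72·0.884) = 671 - 0.72·643.
So N* = 208/0.364 = 572, and then M* = 643 - 0.884·572 = 137.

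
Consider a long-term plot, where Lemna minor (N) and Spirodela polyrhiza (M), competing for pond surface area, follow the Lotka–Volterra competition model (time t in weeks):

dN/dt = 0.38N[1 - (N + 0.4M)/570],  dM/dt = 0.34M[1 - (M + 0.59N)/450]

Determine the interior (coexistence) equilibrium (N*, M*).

N* ≈ 510, M* ≈ 149

Setting both brackets to zero gives the nullclines N + 0.4M = 570 and 0.59N + M = 450.
Substituting M = 450 - 0.59N into the first: N(1 - 0.4·0.59) = 570 - 0.4·450.
So N* = 390/0.764 = 510, and then M* = 450 - 0.59·510 = 149.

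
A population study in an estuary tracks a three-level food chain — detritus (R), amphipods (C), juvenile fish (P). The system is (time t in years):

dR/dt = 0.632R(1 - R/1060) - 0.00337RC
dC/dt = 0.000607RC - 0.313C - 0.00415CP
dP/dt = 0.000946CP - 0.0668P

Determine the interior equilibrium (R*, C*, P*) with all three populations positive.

From dP/dt = 0: 0.000946C* = 0.0668, so C* = 70.6.
From dR/dt = 0: 0.632(1 - R*/1060) = 0.00337·70.6, giving R* = 1060·(1 - 0.377) = 661.
From dC/dt = 0: 0.000607·661 - 0.313 = 0.00415P*, so P* = 0.0882/0.00415 = 21.2.

R* ≈ 661, C* ≈ 70.6, P* ≈ 21.2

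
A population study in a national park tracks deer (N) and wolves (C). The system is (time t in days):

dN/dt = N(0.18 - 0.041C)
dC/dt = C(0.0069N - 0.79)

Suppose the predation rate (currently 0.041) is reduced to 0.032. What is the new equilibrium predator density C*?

At the interior fixed point, setting dN/dt = 0 with N > 0 fixes C* = (prey growth rate)/(NC coefficient) — independent of the other coefficients.
With the change, C* = 0.18/0.032 = 5.62; it rises from 4.39.

C* ≈ 5.62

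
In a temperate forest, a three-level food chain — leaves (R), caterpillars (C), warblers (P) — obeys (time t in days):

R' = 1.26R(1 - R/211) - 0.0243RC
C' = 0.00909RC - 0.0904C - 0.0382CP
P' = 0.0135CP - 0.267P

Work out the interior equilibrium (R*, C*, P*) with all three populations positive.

From dP/dt = 0: 0.0135C* = 0.267, so C* = 19.8.
From dR/dt = 0: 1.26(1 - R*/211) = 0.0243·19.8, giving R* = 211·(1 - 0.381) = 131.
From dC/dt = 0: 0.00909·131 - 0.0904 = 0.0382P*, so P* = 1.1/0.0382 = 28.7.

R* ≈ 131, C* ≈ 19.8, P* ≈ 28.7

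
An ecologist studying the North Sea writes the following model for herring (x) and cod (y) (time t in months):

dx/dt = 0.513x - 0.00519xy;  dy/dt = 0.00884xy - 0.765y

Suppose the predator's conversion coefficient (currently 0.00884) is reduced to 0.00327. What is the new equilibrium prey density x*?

x* ≈ 234

At the interior fixed point, setting dy/dt = 0 with y > 0 fixes x* = (predator death rate)/(xy coefficient) — independent of the other coefficients.
With the change, x* = 0.765/0.00327 = 234; it rises from 86.5.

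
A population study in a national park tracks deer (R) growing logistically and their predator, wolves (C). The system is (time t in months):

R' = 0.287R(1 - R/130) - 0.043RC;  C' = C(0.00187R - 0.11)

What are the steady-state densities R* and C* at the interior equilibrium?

R* ≈ 58.8, C* ≈ 3.65

From dC/dt = 0 with C > 0: 0.00187R* = 0.11, so R* = 58.8.
Substitute into dR/dt = 0: 0.287(1 - 58.8/130) = 0.043C*.
The bracket is 0.548, giving C* = 0.157/0.043 = 3.65.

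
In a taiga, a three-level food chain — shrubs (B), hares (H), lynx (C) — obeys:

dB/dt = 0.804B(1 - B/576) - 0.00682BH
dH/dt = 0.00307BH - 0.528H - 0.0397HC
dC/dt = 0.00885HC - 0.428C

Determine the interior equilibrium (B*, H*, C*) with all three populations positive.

From dC/dt = 0: 0.00885H* = 0.428, so H* = 48.4.
From dB/dt = 0: 0.804(1 - B*/576) = 0.00682·48.4, giving B* = 576·(1 - 0.41) = 340.
From dH/dt = 0: 0.00307·340 - 0.528 = 0.0397C*, so C* = 0.515/0.0397 = 13.

B* ≈ 340, H* ≈ 48.4, C* ≈ 13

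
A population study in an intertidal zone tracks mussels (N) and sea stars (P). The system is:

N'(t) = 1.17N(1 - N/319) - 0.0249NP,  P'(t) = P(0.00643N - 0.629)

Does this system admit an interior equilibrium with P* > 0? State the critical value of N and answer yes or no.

The predator equation gives dP/dt > 0 only when N > 0.629/0.00643 = 97.8.
Without the predator, N → K = 319. Since 319 > 97.8, the predator can invade and persist.

Threshold N = 97.8; K > 97.8, so yes, the predator persists.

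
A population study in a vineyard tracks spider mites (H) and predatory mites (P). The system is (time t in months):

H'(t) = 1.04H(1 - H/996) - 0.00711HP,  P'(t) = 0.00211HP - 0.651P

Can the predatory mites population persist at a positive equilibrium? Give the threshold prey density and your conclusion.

The predator equation gives dP/dt > 0 only when H > 0.651/0.00211 = 309.
Without the predator, H → K = 996. Since 996 > 309, the predator can invade and persist.

Threshold H = 309; K > 309, so yes, the predator persists.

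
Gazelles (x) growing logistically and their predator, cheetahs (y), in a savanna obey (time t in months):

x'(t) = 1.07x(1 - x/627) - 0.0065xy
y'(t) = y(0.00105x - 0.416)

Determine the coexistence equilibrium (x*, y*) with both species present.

x* ≈ 396, y* ≈ 60.6

From dy/dt = 0 with y > 0: 0.00105x* = 0.416, so x* = 396.
Substitute into dx/dt = 0: 1.07(1 - 396/627) = 0.0065y*.
The bracket is 0.368, giving y* = 0.394/0.0065 = 60.6.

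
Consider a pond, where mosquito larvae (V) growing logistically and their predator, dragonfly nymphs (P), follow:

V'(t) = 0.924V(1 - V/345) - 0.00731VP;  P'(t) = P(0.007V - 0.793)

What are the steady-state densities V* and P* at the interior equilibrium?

From dP/dt = 0 with P > 0: 0.007V* = 0.793, so V* = 113.
Substitute into dV/dt = 0: 0.924(1 - 113/345) = 0.00731P*.
The bracket is 0.672, giving P* = 0.621/0.00731 = 84.9.

V* ≈ 113, P* ≈ 84.9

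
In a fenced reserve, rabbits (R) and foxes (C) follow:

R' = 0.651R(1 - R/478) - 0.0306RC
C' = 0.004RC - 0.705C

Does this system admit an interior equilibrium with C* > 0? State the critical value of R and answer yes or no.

The predator equation gives dC/dt > 0 only when R > 0.705/0.004 = 176.
Without the predator, R → K = 478. Since 478 > 176, the predator can invade and persist.

Threshold R = 176; K > 176, so yes, the predator persists.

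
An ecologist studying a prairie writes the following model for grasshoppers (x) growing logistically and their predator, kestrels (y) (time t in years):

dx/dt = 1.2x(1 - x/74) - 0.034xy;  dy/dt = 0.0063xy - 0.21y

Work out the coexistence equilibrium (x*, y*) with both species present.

From dy/dt = 0 with y > 0: 0.0063x* = 0.21, so x* = 33.3.
Substitute into dx/dt = 0: 1.2(1 - 33.3/74) = 0.034y*.
The bracket is 0.55, giving y* = 0.659/0.034 = 19.4.

x* ≈ 33.3, y* ≈ 19.4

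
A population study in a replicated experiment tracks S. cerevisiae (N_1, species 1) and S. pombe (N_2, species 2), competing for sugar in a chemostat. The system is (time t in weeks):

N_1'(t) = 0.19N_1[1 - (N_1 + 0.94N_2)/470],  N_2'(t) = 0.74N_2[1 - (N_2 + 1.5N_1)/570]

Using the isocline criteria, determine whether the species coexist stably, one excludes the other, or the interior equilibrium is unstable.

Compare the nullcline intercepts: K1/α12 = 470/0.94 = 500 < K2 = 570; K2/α21 = 570/1.5 = 380 < K1 = 470.
Since both are reversed, neither can invade when rare; the interior point is a saddle.

unstable coexistence (outcome depends on initial conditions)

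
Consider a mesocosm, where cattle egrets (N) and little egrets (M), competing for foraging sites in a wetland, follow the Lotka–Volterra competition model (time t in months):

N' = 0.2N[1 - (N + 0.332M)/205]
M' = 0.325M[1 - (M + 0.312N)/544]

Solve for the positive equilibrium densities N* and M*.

N* ≈ 27.2, M* ≈ 536

Setting both brackets to zero gives the nullclines N + 0.332M = 205 and 0.312N + M = 544.
Substituting M = 544 - 0.312N into the first: N(1 - 0.332·0.312) = 205 - 0.332·544.
So N* = 24.4/0.896 = 27.2, and then M* = 544 - 0.312·27.2 = 536.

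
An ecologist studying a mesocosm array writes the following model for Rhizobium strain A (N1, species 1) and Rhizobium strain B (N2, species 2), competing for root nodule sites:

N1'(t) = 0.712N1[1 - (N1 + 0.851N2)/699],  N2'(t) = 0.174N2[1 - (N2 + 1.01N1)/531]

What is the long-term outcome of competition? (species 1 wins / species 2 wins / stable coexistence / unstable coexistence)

Compare the nullcline intercepts: K1/α12 = 699/0.851 = 821 > K2 = 531; K2/α21 = 531/1.01 = 526 < K1 = 699.
Since the inequalities point opposite ways, species 1 can invade but species 2 cannot.

species 1 excludes species 2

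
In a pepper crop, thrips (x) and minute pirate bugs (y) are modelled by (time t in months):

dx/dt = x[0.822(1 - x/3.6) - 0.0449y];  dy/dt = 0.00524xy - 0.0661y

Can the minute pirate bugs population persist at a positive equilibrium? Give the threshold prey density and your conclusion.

Threshold x = 12.6; K < 12.6, so no, the predator goes extinct.

The predator equation gives dy/dt > 0 only when x > 0.0661/0.00524 = 12.6.
Without the predator, x → K = 3.6. Since 3.6 < 12.6, the predator cannot invade.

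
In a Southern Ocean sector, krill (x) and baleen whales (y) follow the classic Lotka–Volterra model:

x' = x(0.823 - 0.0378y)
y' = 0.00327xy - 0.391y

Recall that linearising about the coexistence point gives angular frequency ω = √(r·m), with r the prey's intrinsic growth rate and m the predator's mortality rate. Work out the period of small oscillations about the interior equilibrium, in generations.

Here r = 0.823 and m = 0.391, so r·m = 0.322.
ω = √0.322 = 0.567 per generation, hence T = 2π/ω ≈ 11.1 generations.

T ≈ 11.1 generations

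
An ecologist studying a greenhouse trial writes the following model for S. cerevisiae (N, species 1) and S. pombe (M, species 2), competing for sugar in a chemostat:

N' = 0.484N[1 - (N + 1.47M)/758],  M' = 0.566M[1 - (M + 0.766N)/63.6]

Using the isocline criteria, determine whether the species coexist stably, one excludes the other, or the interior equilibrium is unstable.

species 1 excludes species 2

Compare the nullcline intercepts: K1/α12 = 758/1.47 = 516 > K2 = 63.6; K2/α21 = 63.6/0.766 = 83 < K1 = 758.
Since the inequalities point opposite ways, species 1 can invade but species 2 cannot.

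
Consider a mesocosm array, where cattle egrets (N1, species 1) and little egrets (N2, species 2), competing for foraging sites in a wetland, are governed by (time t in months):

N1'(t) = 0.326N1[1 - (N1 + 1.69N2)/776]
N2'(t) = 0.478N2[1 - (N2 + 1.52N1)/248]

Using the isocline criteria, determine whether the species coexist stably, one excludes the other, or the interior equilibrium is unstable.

Compare the nullcline intercepts: K1/α12 = 776/1.69 = 459 > K2 = 248; K2/α21 = 248/1.52 = 163 < K1 = 776.
Since the inequalities point opposite ways, species 1 can invade but species 2 cannot.

species 1 excludes species 2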